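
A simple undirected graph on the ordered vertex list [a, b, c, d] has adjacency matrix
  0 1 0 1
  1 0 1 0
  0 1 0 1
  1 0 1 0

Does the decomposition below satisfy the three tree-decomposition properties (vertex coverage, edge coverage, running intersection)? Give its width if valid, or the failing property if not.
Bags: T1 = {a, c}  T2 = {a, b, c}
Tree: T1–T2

A tree decomposition must satisfy three properties: every vertex lies in some bag; for every edge, both endpoints lie together in some bag; and for every vertex, the bags containing it form a connected subtree. Here vertex d appears in no bag, so the decomposition is invalid.

No — vertex d appears in no bag.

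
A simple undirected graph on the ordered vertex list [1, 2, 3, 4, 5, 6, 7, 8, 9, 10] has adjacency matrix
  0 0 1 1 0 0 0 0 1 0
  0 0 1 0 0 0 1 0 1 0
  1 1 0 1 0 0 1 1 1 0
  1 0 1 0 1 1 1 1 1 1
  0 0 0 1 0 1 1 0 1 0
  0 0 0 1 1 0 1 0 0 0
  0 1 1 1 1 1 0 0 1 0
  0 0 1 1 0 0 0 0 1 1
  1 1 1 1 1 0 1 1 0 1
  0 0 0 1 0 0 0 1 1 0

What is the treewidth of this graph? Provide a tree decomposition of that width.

Every bag has size at most 4, so the width is 4 − 1 = 3 and tw(G) ≤ 3. On the other hand G contains the 4-clique {2, 3, 7, 9}. A clique must lie in a single bag of any decomposition, so no decomposition can have width below 3. Therefore the treewidth is 3.

Treewidth 3.
One such decomposition:
Bags: B1 = {1, 3, 4, 9}  B2 = {3, 4, 7, 9}  B3 = {4, 5, 7, 9}  B4 = {3, 4, 8, 9}  B5 = {4, 5, 6, 7}  B6 = {4, 8, 9, 10}  B7 = {2, 3, 7, 9}
Tree: B1–B2, B2–B3, B1–B4, B3–B5, B4–B6, B2–B7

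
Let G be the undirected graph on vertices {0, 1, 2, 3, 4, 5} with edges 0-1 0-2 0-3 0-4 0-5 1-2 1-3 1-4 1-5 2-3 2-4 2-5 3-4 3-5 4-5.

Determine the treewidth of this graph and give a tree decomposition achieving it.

Treewidth 5.
One optimal decomposition is:
Bags: B1 = {0, 1, 2, 3, 4, 5}
Tree: (single bag)

With just one bag of size 6, the width is 6 − 1 = 5, so tw(G) ≤ 5. Conversely, {0, 1, 2, 3, 4, 5} is a clique of size 6, and the vertices of any clique must share a bag in every tree decomposition; so some bag has ≥ 6 vertices and tw(G) ≥ 5. Hence tw(G) = 5 exactly.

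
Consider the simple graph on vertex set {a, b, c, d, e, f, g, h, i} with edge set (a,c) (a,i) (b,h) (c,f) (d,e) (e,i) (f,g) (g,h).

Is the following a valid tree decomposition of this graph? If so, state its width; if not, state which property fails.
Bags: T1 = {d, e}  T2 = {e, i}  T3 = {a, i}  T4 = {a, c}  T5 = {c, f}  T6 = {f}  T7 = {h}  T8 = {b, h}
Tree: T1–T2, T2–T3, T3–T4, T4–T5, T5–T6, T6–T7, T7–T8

A tree decomposition must satisfy three properties: every vertex lies in some bag; for every edge, both endpoints lie together in some bag; and for every vertex, the bags containing it form a connected subtree. Here vertex g appears in no bag, so the decomposition is invalid.

No — vertex g appears in no bag.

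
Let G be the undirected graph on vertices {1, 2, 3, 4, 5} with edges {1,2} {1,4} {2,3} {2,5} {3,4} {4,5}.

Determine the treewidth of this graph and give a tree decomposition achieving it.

Treewidth 2.
One optimal decomposition is:
Bags: B1 = {2, 4, 5}  B2 = {2, 3, 4}  B3 = {1, 2, 4}
Tree: B1–B2, B2–B3

Each bag holds 3 vertices, so the decomposition has width 2, which upper-bounds the treewidth. Since 5–4–3–2–5 is a cycle in G, G is not acyclic. Forests are exactly the graphs of treewidth ≤ 1, so tw(G) ≥ 2. Combining the bounds, tw(G) = 2.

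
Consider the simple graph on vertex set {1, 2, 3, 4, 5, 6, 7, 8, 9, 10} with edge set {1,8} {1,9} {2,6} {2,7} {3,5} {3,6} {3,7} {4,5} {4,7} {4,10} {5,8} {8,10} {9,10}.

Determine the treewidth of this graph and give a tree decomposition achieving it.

The largest bag has 3 vertices, giving width 2; this decomposition certifies tw(G) ≤ 2. For the lower bound, G contains the cycle 1–9–10–8–1, so G is not a forest; only forests have treewidth ≤ 1, hence tw(G) ≥ 2. Therefore the treewidth is 2.

Treewidth 2.
Bags: B1 = {1, 8, 9}  B2 = {8, 9, 10}  B3 = {5, 8, 10}  B4 = {4, 5, 10}  B5 = {3, 4, 5}  B6 = {3, 4, 7}  B7 = {3, 6, 7}  B8 = {2, 6, 7}
Tree: B1–B2, B2–B3, B3–B4, B4–B5, B5–B6, B6–B7, B7–B8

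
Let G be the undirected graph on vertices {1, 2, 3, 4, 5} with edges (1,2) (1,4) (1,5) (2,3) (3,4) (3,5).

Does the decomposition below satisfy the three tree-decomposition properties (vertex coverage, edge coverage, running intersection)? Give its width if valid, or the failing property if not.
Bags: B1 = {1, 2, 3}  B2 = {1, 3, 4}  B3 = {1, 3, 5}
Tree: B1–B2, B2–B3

Checking the three conditions: (i) the bags cover all of {1, 2, 3, 4, 5}; (ii) for each edge, some bag contains both endpoints; (iii) the bags containing any fixed vertex form a subtree. All hold, so the decomposition is valid with width 3 − 1 = 2.

Yes; width 2.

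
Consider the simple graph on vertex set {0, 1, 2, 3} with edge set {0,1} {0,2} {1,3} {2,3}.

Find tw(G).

A width-2 tree decomposition is:
Bags: B1 = {0, 1, 3}  B2 = {0, 2, 3}
Tree: B1–B2
The largest bag has 3 vertices, giving width 2; this decomposition certifies tw(G) ≤ 2. Since 0–1–3–2–0 is a cycle in G, G is not acyclic. Forests are exactly the graphs of treewidth ≤ 1, so tw(G) ≥ 2. Therefore the treewidth is 2.

2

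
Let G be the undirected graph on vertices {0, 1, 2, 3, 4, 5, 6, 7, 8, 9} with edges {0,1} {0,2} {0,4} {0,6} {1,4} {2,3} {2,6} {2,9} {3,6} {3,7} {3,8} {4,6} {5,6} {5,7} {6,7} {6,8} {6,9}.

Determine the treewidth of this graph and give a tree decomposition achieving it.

Each bag holds 3 vertices, so the decomposition has width 2, which upper-bounds the treewidth. Conversely, {0, 1, 4} is a clique of size 3, and the vertices of any clique must share a bag in every tree decomposition; so some bag has ≥ 3 vertices and tw(G) ≥ 2. Therefore the treewidth is 2.

Treewidth 2.
One optimal decomposition is:
Bags: B1 = {0, 2, 6}  B2 = {2, 3, 6}  B3 = {3, 6, 8}  B4 = {3, 6, 7}  B5 = {2, 6, 9}  B6 = {0, 4, 6}  B7 = {0, 1, 4}  B8 = {5, 6, 7}
Tree: B1–B2, B2–B3, B3–B4, B2–B5, B1–B6, B6–B7, B4–B8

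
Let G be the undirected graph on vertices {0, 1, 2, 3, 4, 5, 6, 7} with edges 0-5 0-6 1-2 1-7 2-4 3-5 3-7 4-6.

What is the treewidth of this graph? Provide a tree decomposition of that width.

Treewidth 2.
One such decomposition:
Bags: B1 = {2, 4, 6}  B2 = {0, 2, 6}  B3 = {0, 2, 5}  B4 = {2, 3, 5}  B5 = {2, 3, 7}  B6 = {1, 2, 7}
Tree: B1–B2, B2–B3, B3–B4, B4–B5, B5–B6

Each bag holds 3 vertices, so the decomposition has width 2, which upper-bounds the treewidth. For the lower bound, G contains the cycle 2–4–6–0–5–3–7–1–2, so G is not a forest; only forests have treewidth ≤ 1, hence tw(G) ≥ 2. Combining the bounds, tw(G) = 2.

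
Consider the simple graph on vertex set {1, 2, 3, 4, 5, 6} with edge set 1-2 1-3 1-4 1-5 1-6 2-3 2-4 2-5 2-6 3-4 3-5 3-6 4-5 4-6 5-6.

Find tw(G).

5

A width-5 tree decomposition is:
Bags: B1 = {1, 2, 3, 4, 5, 6}
Tree: (single bag)
A single bag containing all 6 vertices is trivially a valid decomposition of width 5. For the lower bound, the 6 vertices {1, 2, 3, 4, 5, 6} are pairwise adjacent, and any tree decomposition puts a clique entirely inside one bag — forcing width ≥ 5. Therefore the treewidth is 5.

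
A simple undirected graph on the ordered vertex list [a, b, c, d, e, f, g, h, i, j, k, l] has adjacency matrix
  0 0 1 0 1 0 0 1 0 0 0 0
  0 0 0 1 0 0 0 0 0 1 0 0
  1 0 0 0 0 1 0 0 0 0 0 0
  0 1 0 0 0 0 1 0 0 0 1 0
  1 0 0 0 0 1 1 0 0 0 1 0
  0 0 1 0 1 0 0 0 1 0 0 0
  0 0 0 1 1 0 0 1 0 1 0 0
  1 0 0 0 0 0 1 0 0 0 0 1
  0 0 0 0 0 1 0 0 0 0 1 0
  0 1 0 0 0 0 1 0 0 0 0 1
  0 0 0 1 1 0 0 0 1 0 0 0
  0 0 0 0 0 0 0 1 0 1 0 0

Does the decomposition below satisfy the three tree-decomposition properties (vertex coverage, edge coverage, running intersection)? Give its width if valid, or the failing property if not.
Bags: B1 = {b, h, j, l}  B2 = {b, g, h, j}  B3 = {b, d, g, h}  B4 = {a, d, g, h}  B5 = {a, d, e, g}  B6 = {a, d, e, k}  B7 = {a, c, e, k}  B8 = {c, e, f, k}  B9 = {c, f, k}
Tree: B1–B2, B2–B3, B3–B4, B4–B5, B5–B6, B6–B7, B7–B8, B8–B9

A tree decomposition must satisfy three properties: every vertex lies in some bag; for every edge, both endpoints lie together in some bag; and for every vertex, the bags containing it form a connected subtree. Here vertex i appears in no bag, so the decomposition is invalid.

No — vertex i appears in no bag.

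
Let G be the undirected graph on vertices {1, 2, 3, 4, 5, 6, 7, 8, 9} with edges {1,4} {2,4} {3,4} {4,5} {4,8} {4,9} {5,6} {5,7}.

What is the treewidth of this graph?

1

A width-1 tree decomposition is:
Bags: B1 = {4, 9}  B2 = {4, 5}  B3 = {4, 8}  B4 = {3, 4}  B5 = {5, 7}  B6 = {2, 4}  B7 = {1, 4}  B8 = {5, 6}
Tree: B1–B2, B2–B3, B2–B4, B2–B5, B4–B6, B1–B7, B5–B8
Each bag holds 2 vertices, so the decomposition has width 1, which upper-bounds the treewidth. Any graph with an edge has treewidth ≥ 1, and G has the edge 4–9. The upper and lower bounds meet at 1, so that is the treewidth.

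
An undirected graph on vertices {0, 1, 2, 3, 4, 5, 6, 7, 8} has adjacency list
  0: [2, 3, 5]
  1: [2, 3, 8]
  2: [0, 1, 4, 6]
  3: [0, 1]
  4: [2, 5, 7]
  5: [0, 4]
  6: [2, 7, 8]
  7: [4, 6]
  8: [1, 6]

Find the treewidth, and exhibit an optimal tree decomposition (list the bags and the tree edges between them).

Each bag holds 4 vertices, so the decomposition has width 3, which upper-bounds the treewidth. For the lower bound: the 4 vertex sets {6,7,8}, {4}, {2}, {0,1,3,5} are disjoint, each induces a connected subgraph, and every pair is joined by at least one edge of G. Contracting each set to a single vertex therefore yields K_{4} as a minor, and since treewidth is minor-monotone, tw(G) ≥ tw(K_{4}) = 3. Therefore the treewidth is 3.

Treewidth 3.
One such decomposition:
Bags: B1 = {4, 6, 7, 8}  B2 = {2, 4, 6, 8}  B3 = {1, 2, 4, 8}  B4 = {1, 2, 4, 5}  B5 = {0, 1, 2, 5}  B6 = {0, 1, 3, 5}
Tree: B1–B2, B2–B3, B3–B4, B4–B5, B5–B6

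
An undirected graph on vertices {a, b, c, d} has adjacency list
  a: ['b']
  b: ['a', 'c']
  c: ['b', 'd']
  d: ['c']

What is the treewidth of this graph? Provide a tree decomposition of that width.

Every bag has size at most 2, so the width is 2 − 1 = 1 and tw(G) ≤ 1. G has an edge, so its treewidth is at least 1. The upper and lower bounds meet at 1, so that is the treewidth.

Treewidth 1.
Bags: B1 = {a, b}  B2 = {b, c}  B3 = {c, d}
Tree: B1–B2, B2–B3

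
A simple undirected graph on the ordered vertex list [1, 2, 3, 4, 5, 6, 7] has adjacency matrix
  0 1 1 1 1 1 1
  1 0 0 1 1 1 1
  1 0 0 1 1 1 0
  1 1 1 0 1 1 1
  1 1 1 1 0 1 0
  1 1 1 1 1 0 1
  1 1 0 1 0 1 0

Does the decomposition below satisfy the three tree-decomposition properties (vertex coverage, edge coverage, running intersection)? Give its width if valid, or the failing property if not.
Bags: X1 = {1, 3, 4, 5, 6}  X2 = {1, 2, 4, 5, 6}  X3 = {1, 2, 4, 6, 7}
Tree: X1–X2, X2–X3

Yes; width 4.

Every vertex of G appears in some bag (union = {1, 2, 3, 4, 5, 6, 7}); every edge is covered by a bag; and for each vertex v the set of bags containing v is connected in the bag tree. The decomposition is therefore valid. The largest bag has 5 vertices, so the width is 4.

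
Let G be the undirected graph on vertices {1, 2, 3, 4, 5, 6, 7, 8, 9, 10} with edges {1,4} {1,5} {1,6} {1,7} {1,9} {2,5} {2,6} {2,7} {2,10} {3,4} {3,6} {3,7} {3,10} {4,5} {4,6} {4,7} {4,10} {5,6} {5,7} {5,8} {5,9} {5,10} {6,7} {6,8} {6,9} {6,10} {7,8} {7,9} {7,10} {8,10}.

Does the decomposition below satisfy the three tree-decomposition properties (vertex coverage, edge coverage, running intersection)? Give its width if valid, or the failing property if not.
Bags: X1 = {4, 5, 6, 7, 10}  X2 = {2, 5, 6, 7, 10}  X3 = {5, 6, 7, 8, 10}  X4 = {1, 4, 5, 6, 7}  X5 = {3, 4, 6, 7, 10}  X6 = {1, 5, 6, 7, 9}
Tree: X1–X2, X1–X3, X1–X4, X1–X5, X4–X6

Yes; width 4.

Every vertex of G appears in some bag (union = {1, 2, 3, 4, 5, 6, 7, 8, 9, 10}); every edge is covered by a bag; and for each vertex v the set of bags containing v is connected in the bag tree. The decomposition is therefore valid. The largest bag has 5 vertices, so the width is 4.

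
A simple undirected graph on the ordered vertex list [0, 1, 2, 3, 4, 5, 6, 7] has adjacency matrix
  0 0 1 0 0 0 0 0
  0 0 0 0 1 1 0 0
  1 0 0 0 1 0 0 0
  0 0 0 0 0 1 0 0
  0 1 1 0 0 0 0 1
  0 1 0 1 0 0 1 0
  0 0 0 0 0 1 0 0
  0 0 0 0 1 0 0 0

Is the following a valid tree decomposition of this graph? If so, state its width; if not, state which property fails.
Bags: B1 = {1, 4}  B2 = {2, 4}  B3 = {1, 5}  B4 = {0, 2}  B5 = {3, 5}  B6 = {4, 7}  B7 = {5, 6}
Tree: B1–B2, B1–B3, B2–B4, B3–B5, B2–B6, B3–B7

Yes; width 1.

Every vertex of G appears in some bag (union = {0, 1, 2, 3, 4, 5, 6, 7}); every edge is covered by a bag; and for each vertex v the set of bags containing v is connected in the bag tree. The decomposition is therefore valid. The largest bag has 2 vertices, so the width is 1.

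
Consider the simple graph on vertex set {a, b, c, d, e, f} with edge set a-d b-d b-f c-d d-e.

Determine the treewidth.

A width-1 tree decomposition is:
Bags: B1 = {b, d}  B2 = {b, f}  B3 = {d, e}  B4 = {c, d}  B5 = {a, d}
Tree: B1–B2, B1–B3, B3–B4, B3–B5
The largest bag has 2 vertices, giving width 1; this decomposition certifies tw(G) ≤ 1. Any graph with an edge has treewidth ≥ 1, and G has the edge d–b. Hence tw(G) = 1 exactly.

1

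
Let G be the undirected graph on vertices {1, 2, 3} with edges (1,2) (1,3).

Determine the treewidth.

1

A width-1 tree decomposition is:
Bags: B1 = {1, 3}  B2 = {1, 2}
Tree: B1–B2
Each bag holds 2 vertices, so the decomposition has width 1, which upper-bounds the treewidth. G has an edge, so its treewidth is at least 1. Therefore the treewidth is 1.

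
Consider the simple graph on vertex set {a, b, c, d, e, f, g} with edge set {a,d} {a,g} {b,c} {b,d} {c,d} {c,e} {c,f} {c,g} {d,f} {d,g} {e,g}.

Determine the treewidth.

A width-2 tree decomposition is:
Bags: B1 = {b, c, d}  B2 = {c, d, g}  B3 = {c, e, g}  B4 = {c, d, f}  B5 = {a, d, g}
Tree: B1–B2, B2–B3, B1–B4, B2–B5
Each bag holds 3 vertices, so the decomposition has width 2, which upper-bounds the treewidth. On the other hand G contains the 3-clique {c, d, g}. A clique must lie in a single bag of any decomposition, so no decomposition can have width below 2. The upper and lower bounds meet at 2, so that is the treewidth.

2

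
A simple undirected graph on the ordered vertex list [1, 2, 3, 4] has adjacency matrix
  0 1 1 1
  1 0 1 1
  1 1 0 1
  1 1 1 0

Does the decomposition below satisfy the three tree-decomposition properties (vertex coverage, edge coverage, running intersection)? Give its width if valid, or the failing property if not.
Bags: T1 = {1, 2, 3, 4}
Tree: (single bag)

Checking the three conditions: (i) the bags cover all of {1, 2, 3, 4}; (ii) for each edge, some bag contains both endpoints; (iii) the bags containing any fixed vertex form a subtree. All hold, so the decomposition is valid with width 4 − 1 = 3.

Yes; width 3.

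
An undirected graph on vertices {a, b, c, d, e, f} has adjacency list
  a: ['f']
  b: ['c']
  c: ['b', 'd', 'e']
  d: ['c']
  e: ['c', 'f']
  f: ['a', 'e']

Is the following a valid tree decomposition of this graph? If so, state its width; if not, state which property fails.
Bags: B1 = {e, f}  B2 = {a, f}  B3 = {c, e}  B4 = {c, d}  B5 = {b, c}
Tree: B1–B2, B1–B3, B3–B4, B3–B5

Yes; width 1.

Vertex coverage: the bags together contain {a, b, c, d, e, f}, the full vertex set. Edge coverage: each edge of G has both endpoints in at least one bag. Running intersection: for every vertex, the bags containing it form a connected subtree. All three properties hold, so this is a valid tree decomposition of width max|bag| − 1 = 1, and hence tw(G) ≤ 1.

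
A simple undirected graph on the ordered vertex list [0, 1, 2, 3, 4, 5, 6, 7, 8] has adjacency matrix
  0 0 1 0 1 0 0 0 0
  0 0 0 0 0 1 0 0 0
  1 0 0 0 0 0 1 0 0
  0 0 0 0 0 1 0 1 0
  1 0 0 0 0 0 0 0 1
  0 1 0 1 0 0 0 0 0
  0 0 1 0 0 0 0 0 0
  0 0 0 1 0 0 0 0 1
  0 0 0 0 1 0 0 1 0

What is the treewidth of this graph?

1

A width-1 tree decomposition is:
Bags: B1 = {2, 6}  B2 = {0, 2}  B3 = {0, 4}  B4 = {4, 8}  B5 = {7, 8}  B6 = {3, 7}  B7 = {3, 5}  B8 = {1, 5}
Tree: B1–B2, B2–B3, B3–B4, B4–B5, B5–B6, B6–B7, B7–B8
Every bag has size at most 2, so the width is 2 − 1 = 1 and tw(G) ≤ 1. G has an edge, so its treewidth is at least 1. Combining the bounds, tw(G) = 1.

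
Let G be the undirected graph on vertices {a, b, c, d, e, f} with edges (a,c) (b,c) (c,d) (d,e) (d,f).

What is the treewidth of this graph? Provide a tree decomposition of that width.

Treewidth 1.
One optimal decomposition is:
Bags: B1 = {a, c}  B2 = {c, d}  B3 = {d, f}  B4 = {b, c}  B5 = {d, e}
Tree: B1–B2, B2–B3, B2–B4, B2–B5

The largest bag has 2 vertices, giving width 1; this decomposition certifies tw(G) ≤ 1. G has an edge, so its treewidth is at least 1. Combining the bounds, tw(G) = 1.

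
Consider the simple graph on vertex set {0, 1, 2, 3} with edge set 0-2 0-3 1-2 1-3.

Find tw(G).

A width-2 tree decomposition is:
Bags: B1 = {0, 2, 3}  B2 = {1, 2, 3}
Tree: B1–B2
The largest bag has 3 vertices, giving width 2; this decomposition certifies tw(G) ≤ 2. The edges 3–0–2–1–3 form a cycle, so G is not a tree and its treewidth is at least 2. Therefore the treewidth is 2.

2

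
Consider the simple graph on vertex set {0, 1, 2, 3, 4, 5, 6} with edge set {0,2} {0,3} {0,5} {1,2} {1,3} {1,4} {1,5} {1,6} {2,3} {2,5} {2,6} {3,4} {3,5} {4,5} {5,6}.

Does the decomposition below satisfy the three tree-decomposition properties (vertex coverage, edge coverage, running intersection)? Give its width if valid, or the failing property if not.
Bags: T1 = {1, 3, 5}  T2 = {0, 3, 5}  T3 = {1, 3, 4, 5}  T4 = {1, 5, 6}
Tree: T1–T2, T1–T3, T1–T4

A tree decomposition must satisfy three properties: every vertex lies in some bag; for every edge, both endpoints lie together in some bag; and for every vertex, the bags containing it form a connected subtree. Here vertex 2 appears in no bag, so the decomposition is invalid.

No — vertex 2 appears in no bag.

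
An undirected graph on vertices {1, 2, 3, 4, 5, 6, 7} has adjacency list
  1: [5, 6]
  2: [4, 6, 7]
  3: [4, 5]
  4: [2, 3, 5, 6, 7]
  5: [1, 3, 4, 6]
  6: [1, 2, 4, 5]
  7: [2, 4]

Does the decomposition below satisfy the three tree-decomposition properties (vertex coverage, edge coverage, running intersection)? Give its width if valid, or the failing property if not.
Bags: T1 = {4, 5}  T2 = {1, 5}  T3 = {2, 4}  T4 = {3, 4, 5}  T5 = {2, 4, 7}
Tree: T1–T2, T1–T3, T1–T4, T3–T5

No — vertex 6 appears in no bag.

A tree decomposition must satisfy three properties: every vertex lies in some bag; for every edge, both endpoints lie together in some bag; and for every vertex, the bags containing it form a connected subtree. Here vertex 6 appears in no bag, so the decomposition is invalid.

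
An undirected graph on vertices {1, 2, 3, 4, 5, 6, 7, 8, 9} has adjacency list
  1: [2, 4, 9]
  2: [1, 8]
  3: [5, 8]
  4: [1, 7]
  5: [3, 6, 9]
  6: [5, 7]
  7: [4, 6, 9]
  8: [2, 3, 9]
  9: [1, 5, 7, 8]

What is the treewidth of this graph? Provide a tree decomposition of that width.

Every bag has size at most 4, so the width is 4 − 1 = 3 and tw(G) ≤ 3. For the lower bound: the 4 vertex sets {2,3,8}, {1}, {9}, {4,5,6,7} are disjoint, each induces a connected subgraph, and every pair is joined by at least one edge of G. Contracting each set to a single vertex therefore yields K_{4} as a minor, and since treewidth is minor-monotone, tw(G) ≥ tw(K_{4}) = 3. Hence tw(G) = 3 exactly.

Treewidth 3.
One such decomposition:
Bags: B1 = {1, 2, 3, 8}  B2 = {1, 3, 8, 9}  B3 = {1, 3, 5, 9}  B4 = {1, 4, 5, 9}  B5 = {4, 5, 7, 9}  B6 = {4, 5, 6, 7}
Tree: B1–B2, B2–B3, B3–B4, B4–B5, B5–B6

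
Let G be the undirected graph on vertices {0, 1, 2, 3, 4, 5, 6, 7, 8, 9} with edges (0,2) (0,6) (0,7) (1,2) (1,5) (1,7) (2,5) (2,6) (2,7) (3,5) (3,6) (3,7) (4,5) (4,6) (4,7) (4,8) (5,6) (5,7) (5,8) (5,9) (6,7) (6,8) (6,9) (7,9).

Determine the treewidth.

3

A width-3 tree decomposition is:
Bags: B1 = {5, 6, 7, 9}  B2 = {2, 5, 6, 7}  B3 = {4, 5, 6, 7}  B4 = {0, 2, 6, 7}  B5 = {1, 2, 5, 7}  B6 = {3, 5, 6, 7}  B7 = {4, 5, 6, 8}
Tree: B1–B2, B1–B3, B2–B4, B2–B5, B3–B6, B3–B7
Each bag holds 4 vertices, so the decomposition has width 3, which upper-bounds the treewidth. For the lower bound, the 4 vertices {0, 2, 6, 7} are pairwise adjacent, and any tree decomposition puts a clique entirely inside one bag — forcing width ≥ 3. Hence tw(G) = 3 exactly.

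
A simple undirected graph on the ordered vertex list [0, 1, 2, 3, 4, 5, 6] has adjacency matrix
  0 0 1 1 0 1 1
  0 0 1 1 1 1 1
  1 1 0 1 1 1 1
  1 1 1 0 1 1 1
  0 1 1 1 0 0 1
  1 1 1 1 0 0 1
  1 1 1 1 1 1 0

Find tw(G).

4

A width-4 tree decomposition is:
Bags: B1 = {1, 2, 3, 4, 6}  B2 = {1, 2, 3, 5, 6}  B3 = {0, 2, 3, 5, 6}
Tree: B1–B2, B2–B3
Every bag has size at most 5, so the width is 5 − 1 = 4 and tw(G) ≤ 4. For the lower bound, the 5 vertices {0, 2, 3, 5, 6} are pairwise adjacent, and any tree decomposition puts a clique entirely inside one bag — forcing width ≥ 4. Hence tw(G) = 4 exactly.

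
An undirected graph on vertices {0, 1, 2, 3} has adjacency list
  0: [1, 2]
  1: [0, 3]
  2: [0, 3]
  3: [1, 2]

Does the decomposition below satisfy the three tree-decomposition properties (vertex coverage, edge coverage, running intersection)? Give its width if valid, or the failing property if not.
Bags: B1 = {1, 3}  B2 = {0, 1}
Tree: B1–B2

No — vertex 2 appears in no bag.

A tree decomposition must satisfy three properties: every vertex lies in some bag; for every edge, both endpoints lie together in some bag; and for every vertex, the bags containing it form a connected subtree. Here vertex 2 appears in no bag, so the decomposition is invalid.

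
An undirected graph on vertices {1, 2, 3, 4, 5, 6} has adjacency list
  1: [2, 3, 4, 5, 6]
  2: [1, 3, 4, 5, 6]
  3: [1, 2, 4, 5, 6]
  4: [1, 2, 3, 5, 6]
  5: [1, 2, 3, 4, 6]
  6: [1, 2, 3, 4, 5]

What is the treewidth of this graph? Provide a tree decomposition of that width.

Treewidth 5.
Bags: B1 = {1, 2, 3, 4, 5, 6}
Tree: (single bag)

With just one bag of size 6, the width is 6 − 1 = 5, so tw(G) ≤ 5. On the other hand G contains the 6-clique {1, 2, 3, 4, 5, 6}. A clique must lie in a single bag of any decomposition, so no decomposition can have width below 5. Therefore the treewidth is 5.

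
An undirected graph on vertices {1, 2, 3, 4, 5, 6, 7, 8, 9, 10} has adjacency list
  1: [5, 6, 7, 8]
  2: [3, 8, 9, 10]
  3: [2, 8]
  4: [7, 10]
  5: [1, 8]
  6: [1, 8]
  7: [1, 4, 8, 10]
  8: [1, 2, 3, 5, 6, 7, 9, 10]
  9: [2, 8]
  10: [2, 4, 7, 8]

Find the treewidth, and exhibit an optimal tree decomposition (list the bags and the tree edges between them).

Treewidth 2.
One optimal decomposition is:
Bags: B1 = {7, 8, 10}  B2 = {1, 7, 8}  B3 = {2, 8, 10}  B4 = {1, 6, 8}  B5 = {2, 3, 8}  B6 = {1, 5, 8}  B7 = {4, 7, 10}  B8 = {2, 8, 9}
Tree: B1–B2, B1–B3, B2–B4, B3–B5, B2–B6, B1–B7, B3–B8

Every bag has size at most 3, so the width is 3 − 1 = 2 and tw(G) ≤ 2. For the lower bound, the 3 vertices {1, 5, 8} are pairwise adjacent, and any tree decomposition puts a clique entirely inside one bag — forcing width ≥ 2. Hence tw(G) = 2 exactly.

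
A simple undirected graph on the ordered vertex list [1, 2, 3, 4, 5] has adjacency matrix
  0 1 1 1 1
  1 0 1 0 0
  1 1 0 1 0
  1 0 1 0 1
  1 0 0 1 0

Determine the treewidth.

A width-2 tree decomposition is:
Bags: B1 = {1, 4, 5}  B2 = {1, 3, 4}  B3 = {1, 2, 3}
Tree: B1–B2, B2–B3
The largest bag has 3 vertices, giving width 2; this decomposition certifies tw(G) ≤ 2. For the lower bound, the 3 vertices {1, 2, 3} are pairwise adjacent, and any tree decomposition puts a clique entirely inside one bag — forcing width ≥ 2. Hence tw(G) = 2 exactly.

2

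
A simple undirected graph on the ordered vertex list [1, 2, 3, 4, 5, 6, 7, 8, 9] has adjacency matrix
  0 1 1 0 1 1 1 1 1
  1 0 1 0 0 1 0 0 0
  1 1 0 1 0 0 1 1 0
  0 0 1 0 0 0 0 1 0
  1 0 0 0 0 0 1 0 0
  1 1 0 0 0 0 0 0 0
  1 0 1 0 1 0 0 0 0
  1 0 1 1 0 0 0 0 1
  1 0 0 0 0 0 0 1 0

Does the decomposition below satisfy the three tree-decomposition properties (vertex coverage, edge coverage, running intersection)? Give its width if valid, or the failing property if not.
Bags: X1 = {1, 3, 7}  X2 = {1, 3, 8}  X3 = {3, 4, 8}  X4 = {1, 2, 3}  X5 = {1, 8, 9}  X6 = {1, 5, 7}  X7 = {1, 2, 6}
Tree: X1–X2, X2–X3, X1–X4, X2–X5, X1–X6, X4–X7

Vertex coverage: the bags together contain {1, 2, 3, 4, 5, 6, 7, 8, 9}, the full vertex set. Edge coverage: each edge of G has both endpoints in at least one bag. Running intersection: for every vertex, the bags containing it form a connected subtree. All three properties hold, so this is a valid tree decomposition of width max|bag| − 1 = 2, and hence tw(G) ≤ 2.

Yes; width 2.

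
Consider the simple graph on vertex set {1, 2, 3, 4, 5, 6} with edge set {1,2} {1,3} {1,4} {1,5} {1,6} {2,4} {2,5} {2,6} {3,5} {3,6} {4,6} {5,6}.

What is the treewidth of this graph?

A width-3 tree decomposition is:
Bags: B1 = {1, 3, 5, 6}  B2 = {1, 2, 5, 6}  B3 = {1, 2, 4, 6}
Tree: B1–B2, B2–B3
Each bag holds 4 vertices, so the decomposition has width 3, which upper-bounds the treewidth. Conversely, {1, 2, 4, 6} is a clique of size 4, and the vertices of any clique must share a bag in every tree decomposition; so some bag has ≥ 4 vertices and tw(G) ≥ 3. The upper and lower bounds meet at 3, so that is the treewidth.

3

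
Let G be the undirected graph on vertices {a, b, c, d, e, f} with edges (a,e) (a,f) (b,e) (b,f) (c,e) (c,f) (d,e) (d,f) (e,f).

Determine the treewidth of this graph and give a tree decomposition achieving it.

Treewidth 2.
One such decomposition:
Bags: B1 = {c, e, f}  B2 = {b, e, f}  B3 = {a, e, f}  B4 = {d, e, f}
Tree: B1–B2, B2–B3, B1–B4

Every bag has size at most 3, so the width is 3 − 1 = 2 and tw(G) ≤ 2. Conversely, {d, e, f} is a clique of size 3, and the vertices of any clique must share a bag in every tree decomposition; so some bag has ≥ 3 vertices and tw(G) ≥ 2. Combining the bounds, tw(G) = 2.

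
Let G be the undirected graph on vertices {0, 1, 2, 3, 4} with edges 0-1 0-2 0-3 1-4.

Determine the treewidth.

1

A width-1 tree decomposition is:
Bags: B1 = {0, 3}  B2 = {0, 2}  B3 = {0, 1}  B4 = {1, 4}
Tree: B1–B2, B1–B3, B3–B4
Every bag has size at most 2, so the width is 2 − 1 = 1 and tw(G) ≤ 1. G has an edge, so its treewidth is at least 1. Combining the bounds, tw(G) = 1.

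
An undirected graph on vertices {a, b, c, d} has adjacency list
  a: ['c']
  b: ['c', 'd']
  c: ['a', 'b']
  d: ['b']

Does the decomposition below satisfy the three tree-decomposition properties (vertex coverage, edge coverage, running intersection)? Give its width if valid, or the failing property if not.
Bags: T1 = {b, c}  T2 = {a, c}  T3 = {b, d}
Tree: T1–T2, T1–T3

Yes; width 1.

Checking the three conditions: (i) the bags cover all of {a, b, c, d}; (ii) for each edge, some bag contains both endpoints; (iii) the bags containing any fixed vertex form a subtree. All hold, so the decomposition is valid with width 2 − 1 = 1.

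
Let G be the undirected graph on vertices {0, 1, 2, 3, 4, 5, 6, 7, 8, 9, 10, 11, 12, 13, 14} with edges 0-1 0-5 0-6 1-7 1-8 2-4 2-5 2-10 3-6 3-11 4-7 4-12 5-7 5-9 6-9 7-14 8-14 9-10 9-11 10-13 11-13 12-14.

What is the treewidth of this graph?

3

A width-3 tree decomposition is:
Bags: B1 = {1, 8, 12, 14}  B2 = {1, 7, 12, 14}  B3 = {1, 4, 7, 12}  B4 = {0, 1, 4, 7}  B5 = {0, 4, 5, 7}  B6 = {0, 2, 4, 5}  B7 = {0, 2, 5, 6}  B8 = {2, 5, 6, 9}  B9 = {2, 6, 9, 10}  B10 = {3, 6, 9, 10}  B11 = {3, 9, 10, 11}  B12 = {3, 10, 11, 13}
Tree: B1–B2, B2–B3, B3–B4, B4–B5, B5–B6, B6–B7, B7–B8, B8–B9, B9–B10, B10–B11, B11–B12
Each bag holds 4 vertices, so the decomposition has width 3, which upper-bounds the treewidth. For the lower bound: the 4 vertex sets {8,12,14}, {1}, {7}, {0,2,4,5} are disjoint, each induces a connected subgraph, and every pair is joined by at least one edge of G. Contracting each set to a single vertex therefore yields K_{4} as a minor, and since treewidth is minor-monotone, tw(G) ≥ tw(K_{4}) = 3. The upper and lower bounds meet at 3, so that is the treewidth.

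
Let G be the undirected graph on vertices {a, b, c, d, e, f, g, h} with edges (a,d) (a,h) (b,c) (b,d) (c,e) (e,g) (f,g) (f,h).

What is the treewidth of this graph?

A width-2 tree decomposition is:
Bags: B1 = {a, b, d}  B2 = {a, b, h}  B3 = {b, f, h}  B4 = {b, f, g}  B5 = {b, e, g}  B6 = {b, c, e}
Tree: B1–B2, B2–B3, B3–B4, B4–B5, B5–B6
The largest bag has 3 vertices, giving width 2; this decomposition certifies tw(G) ≤ 2. Since b–d–a–h–f–g–e–c–b is a cycle in G, G is not acyclic. Forests are exactly the graphs of treewidth ≤ 1, so tw(G) ≥ 2. The upper and lower bounds meet at 2, so that is the treewidth.

2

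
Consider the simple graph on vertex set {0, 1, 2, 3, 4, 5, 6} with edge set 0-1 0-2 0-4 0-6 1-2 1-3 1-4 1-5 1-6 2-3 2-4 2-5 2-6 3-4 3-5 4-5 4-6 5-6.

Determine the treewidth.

4

A width-4 tree decomposition is:
Bags: B1 = {1, 2, 4, 5, 6}  B2 = {0, 1, 2, 4, 6}  B3 = {1, 2, 3, 4, 5}
Tree: B1–B2, B1–B3
The largest bag has 5 vertices, giving width 4; this decomposition certifies tw(G) ≤ 4. On the other hand G contains the 5-clique {0, 1, 2, 4, 6}. A clique must lie in a single bag of any decomposition, so no decomposition can have width below 4. Therefore the treewidth is 4.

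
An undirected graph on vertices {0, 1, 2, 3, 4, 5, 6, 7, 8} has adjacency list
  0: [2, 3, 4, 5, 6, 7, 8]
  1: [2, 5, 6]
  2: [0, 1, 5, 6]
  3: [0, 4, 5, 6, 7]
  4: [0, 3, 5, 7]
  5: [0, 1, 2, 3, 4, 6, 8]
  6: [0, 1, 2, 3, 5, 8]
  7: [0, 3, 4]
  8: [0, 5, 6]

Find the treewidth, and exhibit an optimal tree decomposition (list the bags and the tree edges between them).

Every bag has size at most 4, so the width is 4 − 1 = 3 and tw(G) ≤ 3. Conversely, {0, 3, 4, 5} is a clique of size 4, and the vertices of any clique must share a bag in every tree decomposition; so some bag has ≥ 4 vertices and tw(G) ≥ 3. The upper and lower bounds meet at 3, so that is the treewidth.

Treewidth 3.
Bags: B1 = {0, 3, 5, 6}  B2 = {0, 2, 5, 6}  B3 = {0, 3, 4, 5}  B4 = {1, 2, 5, 6}  B5 = {0, 3, 4, 7}  B6 = {0, 5, 6, 8}
Tree: B1–B2, B1–B3, B2–B4, B3–B5, B1–B6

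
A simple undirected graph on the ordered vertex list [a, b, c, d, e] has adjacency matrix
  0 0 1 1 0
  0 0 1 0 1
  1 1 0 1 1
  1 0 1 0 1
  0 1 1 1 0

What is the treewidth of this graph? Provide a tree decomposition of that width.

The largest bag has 3 vertices, giving width 2; this decomposition certifies tw(G) ≤ 2. On the other hand G contains the 3-clique {c, d, e}. A clique must lie in a single bag of any decomposition, so no decomposition can have width below 2. Therefore the treewidth is 2.

Treewidth 2.
One such decomposition:
Bags: B1 = {a, c, d}  B2 = {c, d, e}  B3 = {b, c, e}
Tree: B1–B2, B2–B3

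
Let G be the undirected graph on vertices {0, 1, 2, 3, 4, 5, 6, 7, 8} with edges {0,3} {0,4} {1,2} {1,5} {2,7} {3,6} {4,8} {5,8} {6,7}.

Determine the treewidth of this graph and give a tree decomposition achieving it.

Each bag holds 3 vertices, so the decomposition has width 2, which upper-bounds the treewidth. The edges 3–0–4–8–5–1–2–7–6–3 form a cycle, so G is not a tree and its treewidth is at least 2. Hence tw(G) = 2 exactly.

Treewidth 2.
One optimal decomposition is:
Bags: B1 = {0, 3, 4}  B2 = {3, 4, 8}  B3 = {3, 5, 8}  B4 = {1, 3, 5}  B5 = {1, 2, 3}  B6 = {2, 3, 7}  B7 = {3, 6, 7}
Tree: B1–B2, B2–B3, B3–B4, B4–B5, B5–B6, B6–B7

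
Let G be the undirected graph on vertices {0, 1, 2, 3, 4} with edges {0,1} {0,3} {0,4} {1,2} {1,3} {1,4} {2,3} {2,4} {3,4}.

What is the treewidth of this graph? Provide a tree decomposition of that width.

Each bag holds 4 vertices, so the decomposition has width 3, which upper-bounds the treewidth. Conversely, {0, 1, 3, 4} is a clique of size 4, and the vertices of any clique must share a bag in every tree decomposition; so some bag has ≥ 4 vertices and tw(G) ≥ 3. Therefore the treewidth is 3.

Treewidth 3.
Bags: B1 = {0, 1, 3, 4}  B2 = {1, 2, 3, 4}
Tree: B1–B2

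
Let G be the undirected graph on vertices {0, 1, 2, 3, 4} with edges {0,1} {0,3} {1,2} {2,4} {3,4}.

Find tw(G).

2

A width-2 tree decomposition is:
Bags: B1 = {1, 2, 4}  B2 = {1, 3, 4}  B3 = {0, 1, 3}
Tree: B1–B2, B2–B3
Every bag has size at most 3, so the width is 3 − 1 = 2 and tw(G) ≤ 2. For the lower bound, G contains the cycle 1–2–4–3–0–1, so G is not a forest; only forests have treewidth ≤ 1, hence tw(G) ≥ 2. Therefore the treewidth is 2.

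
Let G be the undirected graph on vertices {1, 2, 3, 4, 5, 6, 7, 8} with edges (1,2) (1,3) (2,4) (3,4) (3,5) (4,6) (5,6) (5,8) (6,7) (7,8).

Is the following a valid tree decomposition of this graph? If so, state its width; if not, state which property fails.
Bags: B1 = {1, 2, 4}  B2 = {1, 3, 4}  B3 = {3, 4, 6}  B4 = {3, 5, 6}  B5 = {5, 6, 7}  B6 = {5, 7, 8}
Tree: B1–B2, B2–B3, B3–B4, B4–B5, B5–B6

Vertex coverage: the bags together contain {1, 2, 3, 4, 5, 6, 7, 8}, the full vertex set. Edge coverage: each edge of G has both endpoints in at least one bag. Running intersection: for every vertex, the bags containing it form a connected subtree. All three properties hold, so this is a valid tree decomposition of width max|bag| − 1 = 2, and hence tw(G) ≤ 2.

Yes; width 2.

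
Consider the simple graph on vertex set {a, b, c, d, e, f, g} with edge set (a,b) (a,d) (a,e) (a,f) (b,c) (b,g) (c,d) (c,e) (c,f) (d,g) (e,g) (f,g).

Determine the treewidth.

3

A width-3 tree decomposition is:
Bags: B1 = {a, c, d, g}  B2 = {a, c, f, g}  B3 = {a, c, e, g}  B4 = {a, b, c, g}
Tree: B1–B2, B2–B3, B3–B4
The largest bag has 4 vertices, giving width 3; this decomposition certifies tw(G) ≤ 3. For the lower bound: the 4 vertex sets {a,d}, {c,f}, {g}, {e} are disjoint, each induces a connected subgraph, and every pair is joined by at least one edge of G. Contracting each set to a single vertex therefore yields K_{4} as a minor, and since treewidth is minor-monotone, tw(G) ≥ tw(K_{4}) = 3. The upper and lower bounds meet at 3, so that is the treewidth.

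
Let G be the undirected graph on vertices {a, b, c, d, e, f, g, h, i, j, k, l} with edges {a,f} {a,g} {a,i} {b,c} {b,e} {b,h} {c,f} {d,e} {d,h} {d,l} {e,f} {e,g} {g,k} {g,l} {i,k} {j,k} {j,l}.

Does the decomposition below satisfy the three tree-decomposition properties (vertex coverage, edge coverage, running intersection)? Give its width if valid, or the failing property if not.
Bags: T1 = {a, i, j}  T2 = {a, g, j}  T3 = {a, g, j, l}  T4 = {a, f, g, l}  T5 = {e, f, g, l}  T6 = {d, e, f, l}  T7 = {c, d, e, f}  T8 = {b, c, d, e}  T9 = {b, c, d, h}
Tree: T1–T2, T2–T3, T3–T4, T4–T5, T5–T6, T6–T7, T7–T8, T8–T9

No — vertex k appears in no bag.

A tree decomposition must satisfy three properties: every vertex lies in some bag; for every edge, both endpoints lie together in some bag; and for every vertex, the bags containing it form a connected subtree. Here vertex k appears in no bag, so the decomposition is invalid.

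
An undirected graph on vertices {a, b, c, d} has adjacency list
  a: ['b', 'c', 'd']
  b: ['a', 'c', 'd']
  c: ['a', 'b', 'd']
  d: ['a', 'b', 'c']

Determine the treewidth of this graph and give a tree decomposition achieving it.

A single bag containing all 4 vertices is trivially a valid decomposition of width 3. For the lower bound, the 4 vertices {a, b, c, d} are pairwise adjacent, and any tree decomposition puts a clique entirely inside one bag — forcing width ≥ 3. Hence tw(G) = 3 exactly.

Treewidth 3.
One such decomposition:
Bags: B1 = {a, b, c, d}
Tree: (single bag)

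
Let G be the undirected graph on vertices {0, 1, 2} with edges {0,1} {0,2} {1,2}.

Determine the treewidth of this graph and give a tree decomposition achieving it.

Treewidth 2.
One such decomposition:
Bags: B1 = {0, 1, 2}
Tree: (single bag)

A single bag containing all 3 vertices is trivially a valid decomposition of width 2. Conversely, {0, 1, 2} is a clique of size 3, and the vertices of any clique must share a bag in every tree decomposition; so some bag has ≥ 3 vertices and tw(G) ≥ 2. The upper and lower bounds meet at 2, so that is the treewidth.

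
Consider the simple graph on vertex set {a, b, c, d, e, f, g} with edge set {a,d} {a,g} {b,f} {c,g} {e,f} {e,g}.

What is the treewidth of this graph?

1

A width-1 tree decomposition is:
Bags: B1 = {e, f}  B2 = {e, g}  B3 = {a, g}  B4 = {a, d}  B5 = {b, f}  B6 = {c, g}
Tree: B1–B2, B2–B3, B3–B4, B1–B5, B3–B6
The largest bag has 2 vertices, giving width 1; this decomposition certifies tw(G) ≤ 1. Since G has at least one edge (e.g. e–f), it is not an edgeless graph, so tw(G) ≥ 1. Combining the bounds, tw(G) = 1.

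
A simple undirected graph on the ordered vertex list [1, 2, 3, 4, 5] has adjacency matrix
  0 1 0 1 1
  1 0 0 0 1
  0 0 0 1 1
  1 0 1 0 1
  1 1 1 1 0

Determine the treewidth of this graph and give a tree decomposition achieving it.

Treewidth 2.
One optimal decomposition is:
Bags: B1 = {3, 4, 5}  B2 = {1, 4, 5}  B3 = {1, 2, 5}
Tree: B1–B2, B2–B3

Every bag has size at most 3, so the width is 3 − 1 = 2 and tw(G) ≤ 2. Conversely, {1, 2, 5} is a clique of size 3, and the vertices of any clique must share a bag in every tree decomposition; so some bag has ≥ 3 vertices and tw(G) ≥ 2. The upper and lower bounds meet at 2, so that is the treewidth.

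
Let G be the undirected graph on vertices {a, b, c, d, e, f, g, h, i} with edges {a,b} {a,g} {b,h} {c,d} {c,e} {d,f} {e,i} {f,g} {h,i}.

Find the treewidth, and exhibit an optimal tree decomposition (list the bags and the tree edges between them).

The largest bag has 3 vertices, giving width 2; this decomposition certifies tw(G) ≤ 2. For the lower bound, G contains the cycle a–g–f–d–c–e–i–h–b–a, so G is not a forest; only forests have treewidth ≤ 1, hence tw(G) ≥ 2. Therefore the treewidth is 2.

Treewidth 2.
One optimal decomposition is:
Bags: B1 = {a, f, g}  B2 = {a, d, f}  B3 = {a, c, d}  B4 = {a, c, e}  B5 = {a, e, i}  B6 = {a, h, i}  B7 = {a, b, h}
Tree: B1–B2, B2–B3, B3–B4, B4–B5, B5–B6, B6–B7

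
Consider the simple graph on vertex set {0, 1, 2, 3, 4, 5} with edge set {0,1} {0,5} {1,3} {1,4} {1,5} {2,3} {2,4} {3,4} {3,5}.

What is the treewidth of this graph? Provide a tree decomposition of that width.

Treewidth 2.
One such decomposition:
Bags: B1 = {1, 3, 4}  B2 = {2, 3, 4}  B3 = {1, 3, 5}  B4 = {0, 1, 5}
Tree: B1–B2, B1–B3, B3–B4

Every bag has size at most 3, so the width is 3 − 1 = 2 and tw(G) ≤ 2. Conversely, {0, 1, 5} is a clique of size 3, and the vertices of any clique must share a bag in every tree decomposition; so some bag has ≥ 3 vertices and tw(G) ≥ 2. Therefore the treewidth is 2.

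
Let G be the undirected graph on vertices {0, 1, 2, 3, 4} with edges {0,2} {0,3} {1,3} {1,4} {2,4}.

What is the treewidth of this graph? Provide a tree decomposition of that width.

Each bag holds 3 vertices, so the decomposition has width 2, which upper-bounds the treewidth. Since 3–1–4–2–0–3 is a cycle in G, G is not acyclic. Forests are exactly the graphs of treewidth ≤ 1, so tw(G) ≥ 2. The upper and lower bounds meet at 2, so that is the treewidth.

Treewidth 2.
One optimal decomposition is:
Bags: B1 = {1, 3, 4}  B2 = {2, 3, 4}  B3 = {0, 2, 3}
Tree: B1–B2, B2–B3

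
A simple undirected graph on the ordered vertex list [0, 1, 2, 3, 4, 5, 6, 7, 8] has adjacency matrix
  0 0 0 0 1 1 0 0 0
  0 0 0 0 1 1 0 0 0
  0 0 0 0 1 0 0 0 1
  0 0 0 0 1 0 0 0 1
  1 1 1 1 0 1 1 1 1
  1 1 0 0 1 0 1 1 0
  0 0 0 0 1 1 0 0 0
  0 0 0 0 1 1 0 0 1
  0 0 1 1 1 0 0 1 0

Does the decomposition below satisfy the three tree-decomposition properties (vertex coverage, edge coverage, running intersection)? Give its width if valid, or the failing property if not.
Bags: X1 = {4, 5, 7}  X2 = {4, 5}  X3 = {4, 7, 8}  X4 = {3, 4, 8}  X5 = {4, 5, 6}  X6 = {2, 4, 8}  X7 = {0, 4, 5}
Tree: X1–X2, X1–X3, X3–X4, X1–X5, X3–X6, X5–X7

No — vertex 1 appears in no bag.

A tree decomposition must satisfy three properties: every vertex lies in some bag; for every edge, both endpoints lie together in some bag; and for every vertex, the bags containing it form a connected subtree. Here vertex 1 appears in no bag, so the decomposition is invalid.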